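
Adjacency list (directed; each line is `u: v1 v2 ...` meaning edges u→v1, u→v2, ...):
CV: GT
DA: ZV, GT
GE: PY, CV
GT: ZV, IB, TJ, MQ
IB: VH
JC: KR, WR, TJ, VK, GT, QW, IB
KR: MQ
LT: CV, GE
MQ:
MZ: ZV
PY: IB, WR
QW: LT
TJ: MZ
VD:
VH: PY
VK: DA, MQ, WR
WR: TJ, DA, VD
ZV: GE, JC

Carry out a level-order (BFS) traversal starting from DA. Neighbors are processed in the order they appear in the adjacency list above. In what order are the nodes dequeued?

DA, ZV, GT, GE, JC, IB, TJ, MQ, PY, CV, KR, WR, VK, QW, VH, MZ, VD, LT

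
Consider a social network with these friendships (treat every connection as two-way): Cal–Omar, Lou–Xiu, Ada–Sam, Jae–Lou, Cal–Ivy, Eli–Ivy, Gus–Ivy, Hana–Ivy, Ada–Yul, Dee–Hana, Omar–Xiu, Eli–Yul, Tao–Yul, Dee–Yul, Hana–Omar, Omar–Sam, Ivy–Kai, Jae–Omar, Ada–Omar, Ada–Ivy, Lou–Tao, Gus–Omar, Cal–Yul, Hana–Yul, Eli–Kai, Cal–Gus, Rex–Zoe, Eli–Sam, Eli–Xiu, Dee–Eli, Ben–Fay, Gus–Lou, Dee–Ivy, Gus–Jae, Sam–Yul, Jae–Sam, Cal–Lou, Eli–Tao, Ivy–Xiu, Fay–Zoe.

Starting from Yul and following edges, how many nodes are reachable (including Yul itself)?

BFS from Yul visits: Yul, Ada, Cal, Dee, Eli, Hana, Sam, Tao, Ivy, Omar, Gus, Lou, Kai, Xiu, Jae
Reachable nodes: 15 of 19 total.

15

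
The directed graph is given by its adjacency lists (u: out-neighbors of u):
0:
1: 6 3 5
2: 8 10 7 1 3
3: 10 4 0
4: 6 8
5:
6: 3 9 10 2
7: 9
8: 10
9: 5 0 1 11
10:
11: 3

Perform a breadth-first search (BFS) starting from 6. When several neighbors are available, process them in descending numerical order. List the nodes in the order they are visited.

6, 10, 9, 3, 2, 11, 5, 1, 0, 4, 8, 7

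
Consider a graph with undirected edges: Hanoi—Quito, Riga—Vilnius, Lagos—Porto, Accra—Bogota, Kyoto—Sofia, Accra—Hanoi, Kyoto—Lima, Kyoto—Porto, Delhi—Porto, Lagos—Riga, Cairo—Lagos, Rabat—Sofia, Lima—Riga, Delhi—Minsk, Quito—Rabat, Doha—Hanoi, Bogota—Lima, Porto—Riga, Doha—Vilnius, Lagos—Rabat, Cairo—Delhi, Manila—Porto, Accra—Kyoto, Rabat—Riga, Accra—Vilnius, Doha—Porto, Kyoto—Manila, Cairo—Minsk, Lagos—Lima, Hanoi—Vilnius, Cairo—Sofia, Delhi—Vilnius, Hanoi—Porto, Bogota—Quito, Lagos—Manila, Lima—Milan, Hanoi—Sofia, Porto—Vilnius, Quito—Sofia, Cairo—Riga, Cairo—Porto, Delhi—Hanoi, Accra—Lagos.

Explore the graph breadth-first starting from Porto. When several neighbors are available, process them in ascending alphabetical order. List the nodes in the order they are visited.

Visit Porto; enqueue Cairo, Delhi, Doha, Hanoi, Kyoto, Lagos, Manila, Riga, Vilnius → queue [Cairo, Delhi, Doha, Hanoi, Kyoto, Lagos, Manila, Riga, Vilnius]
Visit Cairo; enqueue Minsk, Sofia → queue [Delhi, Doha, Hanoi, Kyoto, Lagos, Manila, Riga, Vilnius, Minsk, Sofia]
Visit Delhi → queue [Doha, Hanoi, Kyoto, Lagos, Manila, Riga, Vilnius, Minsk, Sofia]
Visit Doha → queue [Hanoi, Kyoto, Lagos, Manila, Riga, Vilnius, Minsk, Sofia]
Visit Hanoi; enqueue Accra, Quito → queue [Kyoto, Lagos, Manila, Riga, Vilnius, Minsk, Sofia, Accra, Quito]
Visit Kyoto; enqueue Lima → queue [Lagos, Manila, Riga, Vilnius, Minsk, Sofia, Accra, Quito, Lima]
Visit Lagos; enqueue Rabat → queue [Manila, Riga, Vilnius, Minsk, Sofia, Accra, Quito, Lima, Rabat]
Visit Manila → queue [Riga, Vilnius, Minsk, Sofia, Accra, Quito, Lima, Rabat]
Visit Riga → queue [Vilnius, Minsk, Sofia, Accra, Quito, Lima, Rabat]
Visit Vilnius → queue [Minsk, Sofia, Accra, Quito, Lima, Rabat]
Visit Minsk → queue [Sofia, Accra, Quito, Lima, Rabat]
Visit Sofia → queue [Accra, Quito, Lima, Rabat]
Visit Accra; enqueue Bogota → queue [Quito, Lima, Rabat, Bogota]
Visit Quito → queue [Lima, Rabat, Bogota]
Visit Lima; enqueue Milan → queue [Rabat, Bogota, Milan]
Visit Rabat → queue [Bogota, Milan]
Visit Bogota → queue [Milan]
Visit Milan → queue []

Porto → Cairo → Delhi → Doha → Hanoi → Kyoto → Lagos → Manila → Riga → Vilnius → Minsk → Sofia → Accra → Quito → Lima → Rabat → Bogota → Milan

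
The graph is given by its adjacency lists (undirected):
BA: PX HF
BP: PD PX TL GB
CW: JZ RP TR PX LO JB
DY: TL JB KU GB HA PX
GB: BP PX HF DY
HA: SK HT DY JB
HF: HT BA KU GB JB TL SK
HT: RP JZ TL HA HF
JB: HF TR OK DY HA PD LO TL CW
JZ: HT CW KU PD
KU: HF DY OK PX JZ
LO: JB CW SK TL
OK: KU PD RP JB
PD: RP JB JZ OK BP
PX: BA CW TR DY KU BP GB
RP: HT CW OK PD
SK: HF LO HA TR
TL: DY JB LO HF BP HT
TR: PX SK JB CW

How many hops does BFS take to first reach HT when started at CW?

2

Level 0: CW
Level 1: JB, JZ, LO, PX, RP, TR
Level 2: BA, BP, DY, GB, HA, HF, HT, KU, OK, PD, SK, TL
HT first appears at level 2.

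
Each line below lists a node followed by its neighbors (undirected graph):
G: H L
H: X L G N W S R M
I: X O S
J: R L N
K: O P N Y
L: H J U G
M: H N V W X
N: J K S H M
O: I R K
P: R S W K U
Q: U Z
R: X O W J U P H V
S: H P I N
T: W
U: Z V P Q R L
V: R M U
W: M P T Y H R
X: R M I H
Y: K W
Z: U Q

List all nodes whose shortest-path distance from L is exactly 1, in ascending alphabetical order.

G, H, J, U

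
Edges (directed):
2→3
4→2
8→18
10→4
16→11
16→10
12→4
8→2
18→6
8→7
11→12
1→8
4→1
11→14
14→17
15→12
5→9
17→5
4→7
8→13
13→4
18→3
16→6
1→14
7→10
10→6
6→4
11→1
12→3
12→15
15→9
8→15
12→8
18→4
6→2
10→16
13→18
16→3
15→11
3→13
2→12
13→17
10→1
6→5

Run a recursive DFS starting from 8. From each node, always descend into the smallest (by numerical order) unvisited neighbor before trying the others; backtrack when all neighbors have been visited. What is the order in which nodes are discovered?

Visit 8
8 → 2
2 → 3
3 → 13
13 → 4
4 → 1
1 → 14
14 → 17
17 → 5
5 → 9
4 → 7
7 → 10
10 → 6
10 → 16
16 → 11
11 → 12
12 → 15
13 → 18

8 → 2 → 3 → 13 → 4 → 1 → 14 → 17 → 5 → 9 → 7 → 10 → 6 → 16 → 11 → 12 → 15 → 18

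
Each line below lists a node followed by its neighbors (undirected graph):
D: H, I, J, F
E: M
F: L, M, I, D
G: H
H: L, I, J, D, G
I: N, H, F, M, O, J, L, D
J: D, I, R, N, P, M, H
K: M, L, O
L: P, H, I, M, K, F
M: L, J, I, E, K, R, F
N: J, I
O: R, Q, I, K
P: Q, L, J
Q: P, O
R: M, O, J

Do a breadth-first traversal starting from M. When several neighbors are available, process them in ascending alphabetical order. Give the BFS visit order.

Visit M; enqueue E, F, I, J, K, L, R → queue [E, F, I, J, K, L, R]
Visit E → queue [F, I, J, K, L, R]
Visit F; enqueue D → queue [I, J, K, L, R, D]
Visit I; enqueue H, N, O → queue [J, K, L, R, D, H, N, O]
Visit J; enqueue P → queue [K, L, R, D, H, N, O, P]
Visit K → queue [L, R, D, H, N, O, P]
Visit L → queue [R, D, H, N, O, P]
Visit R → queue [D, H, N, O, P]
Visit D → queue [H, N, O, P]
Visit H; enqueue G → queue [N, O, P, G]
Visit N → queue [O, P, G]
Visit O; enqueue Q → queue [P, G, Q]
Visit P → queue [G, Q]
Visit G → queue [Q]
Visit Q → queue []

M → E → F → I → J → K → L → R → D → H → N → O → P → G → Q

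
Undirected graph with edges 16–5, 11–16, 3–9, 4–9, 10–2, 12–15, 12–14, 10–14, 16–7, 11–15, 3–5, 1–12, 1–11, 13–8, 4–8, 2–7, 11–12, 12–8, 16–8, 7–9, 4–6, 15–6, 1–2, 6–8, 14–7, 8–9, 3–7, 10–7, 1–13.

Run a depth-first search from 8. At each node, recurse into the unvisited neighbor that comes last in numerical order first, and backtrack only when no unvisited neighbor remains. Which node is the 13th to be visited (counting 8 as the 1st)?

5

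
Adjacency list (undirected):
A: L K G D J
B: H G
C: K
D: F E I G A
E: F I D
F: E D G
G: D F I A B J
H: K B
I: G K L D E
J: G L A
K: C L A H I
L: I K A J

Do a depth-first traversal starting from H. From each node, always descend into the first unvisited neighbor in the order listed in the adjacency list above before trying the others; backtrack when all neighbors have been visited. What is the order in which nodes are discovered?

H -> K -> C -> L -> I -> G -> D -> F -> E -> A -> J -> B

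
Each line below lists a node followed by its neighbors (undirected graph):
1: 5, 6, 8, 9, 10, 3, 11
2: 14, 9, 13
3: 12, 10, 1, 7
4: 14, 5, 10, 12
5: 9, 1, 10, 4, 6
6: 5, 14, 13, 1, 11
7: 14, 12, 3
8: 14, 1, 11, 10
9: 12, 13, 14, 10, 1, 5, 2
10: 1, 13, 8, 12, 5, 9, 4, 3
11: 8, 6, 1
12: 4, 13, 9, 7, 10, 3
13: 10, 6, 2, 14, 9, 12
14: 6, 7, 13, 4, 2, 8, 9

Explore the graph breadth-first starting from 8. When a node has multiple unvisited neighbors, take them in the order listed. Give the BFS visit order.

8, 14, 1, 11, 10, 6, 7, 13, 4, 2, 9, 5, 3, 12

Visit 8; enqueue 14, 1, 11, 10 → queue [14, 1, 11, 10]
Visit 14; enqueue 6, 7, 13, 4, 2, 9 → queue [1, 11, 10, 6, 7, 13, 4, 2, 9]
Visit 1; enqueue 5, 3 → queue [11, 10, 6, 7, 13, 4, 2, 9, 5, 3]
Visit 11 → queue [10, 6, 7, 13, 4, 2, 9, 5, 3]
Visit 10; enqueue 12 → queue [6, 7, 13, 4, 2, 9, 5, 3, 12]
Visit 6 → queue [7, 13, 4, 2, 9, 5, 3, 12]
Visit 7 → queue [13, 4, 2, 9, 5, 3, 12]
Visit 13 → queue [4, 2, 9, 5, 3, 12]
Visit 4 → queue [2, 9, 5, 3, 12]
Visit 2 → queue [9, 5, 3, 12]
Visit 9 → queue [5, 3, 12]
Visit 5 → queue [3, 12]
Visit 3 → queue [12]
Visit 12 → queue []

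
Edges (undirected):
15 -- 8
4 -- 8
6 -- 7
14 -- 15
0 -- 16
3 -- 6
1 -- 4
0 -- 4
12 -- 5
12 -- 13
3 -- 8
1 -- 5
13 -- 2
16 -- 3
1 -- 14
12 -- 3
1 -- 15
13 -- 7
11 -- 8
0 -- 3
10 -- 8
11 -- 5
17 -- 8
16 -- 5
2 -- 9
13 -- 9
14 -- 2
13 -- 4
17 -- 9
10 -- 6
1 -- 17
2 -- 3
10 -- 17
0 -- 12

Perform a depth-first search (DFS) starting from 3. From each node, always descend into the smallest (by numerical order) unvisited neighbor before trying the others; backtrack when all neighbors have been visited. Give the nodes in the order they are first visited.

3 0 4 1 5 11 8 10 6 7 13 2 9 17 14 15 12 16

Visit 3
3 → 0
0 → 4
4 → 1
1 → 5
5 → 11
11 → 8
8 → 10
10 → 6
6 → 7
7 → 13
13 → 2
2 → 9
9 → 17
2 → 14
14 → 15
13 → 12
5 → 16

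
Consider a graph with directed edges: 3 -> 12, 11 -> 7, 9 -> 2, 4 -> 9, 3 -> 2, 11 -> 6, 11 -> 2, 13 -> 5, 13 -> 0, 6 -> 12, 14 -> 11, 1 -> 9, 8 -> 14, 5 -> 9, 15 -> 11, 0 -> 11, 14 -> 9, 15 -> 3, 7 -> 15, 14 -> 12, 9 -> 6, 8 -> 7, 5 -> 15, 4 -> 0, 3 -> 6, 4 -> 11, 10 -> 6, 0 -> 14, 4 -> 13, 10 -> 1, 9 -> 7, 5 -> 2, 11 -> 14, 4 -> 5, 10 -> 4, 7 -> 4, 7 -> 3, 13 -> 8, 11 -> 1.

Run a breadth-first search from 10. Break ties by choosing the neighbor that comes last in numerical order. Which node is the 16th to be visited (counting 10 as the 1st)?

3

Visit 10; enqueue 6, 4, 1 → queue [6, 4, 1]
Visit 6; enqueue 12 → queue [4, 1, 12]
Visit 4; enqueue 13, 11, 9, 5, 0 → queue [1, 12, 13, 11, 9, 5, 0]
Visit 1 → queue [12, 13, 11, 9, 5, 0]
Visit 12 → queue [13, 11, 9, 5, 0]
Visit 13; enqueue 8 → queue [11, 9, 5, 0, 8]
Visit 11; enqueue 14, 7, 2 → queue [9, 5, 0, 8, 14, 7, 2]
Visit 9 → queue [5, 0, 8, 14, 7, 2]
Visit 5; enqueue 15 → queue [0, 8, 14, 7, 2, 15]
Visit 0 → queue [8, 14, 7, 2, 15]
Visit 8 → queue [14, 7, 2, 15]
Visit 14 → queue [7, 2, 15]
Visit 7; enqueue 3 → queue [2, 15, 3]
Visit 2 → queue [15, 3]
Visit 15 → queue [3]
Visit 3 → queue []

Visit order: 10, 6, 4, 1, 12, 13, 11, 9, 5, 0, 8, 14, 7, 2, 15, 3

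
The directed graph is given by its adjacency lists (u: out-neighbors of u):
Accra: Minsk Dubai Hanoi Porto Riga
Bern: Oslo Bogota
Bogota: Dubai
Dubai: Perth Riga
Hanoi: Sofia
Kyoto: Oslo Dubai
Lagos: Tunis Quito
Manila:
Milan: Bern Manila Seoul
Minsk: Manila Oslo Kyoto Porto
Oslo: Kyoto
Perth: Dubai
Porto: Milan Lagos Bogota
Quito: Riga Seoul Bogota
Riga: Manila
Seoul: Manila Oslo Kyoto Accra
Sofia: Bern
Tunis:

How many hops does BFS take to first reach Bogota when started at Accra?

Level 0: Accra
Level 1: Dubai, Hanoi, Minsk, Porto, Riga
Level 2: Bogota, Kyoto, Lagos, Manila, Milan, Oslo, Perth, Sofia
Level 3: Bern, Quito, Seoul, Tunis
Bogota first appears at level 2.

2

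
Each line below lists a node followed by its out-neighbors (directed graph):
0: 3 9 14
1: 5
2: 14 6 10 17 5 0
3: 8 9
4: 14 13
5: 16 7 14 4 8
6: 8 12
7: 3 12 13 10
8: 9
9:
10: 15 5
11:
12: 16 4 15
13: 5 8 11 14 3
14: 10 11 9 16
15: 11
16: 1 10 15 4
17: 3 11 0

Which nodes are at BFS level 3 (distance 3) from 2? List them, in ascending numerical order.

1, 13

Level 0: 2
Level 1: 0, 5, 6, 10, 14, 17
Level 2: 3, 4, 7, 8, 9, 11, 12, 15, 16
Level 3: 1, 13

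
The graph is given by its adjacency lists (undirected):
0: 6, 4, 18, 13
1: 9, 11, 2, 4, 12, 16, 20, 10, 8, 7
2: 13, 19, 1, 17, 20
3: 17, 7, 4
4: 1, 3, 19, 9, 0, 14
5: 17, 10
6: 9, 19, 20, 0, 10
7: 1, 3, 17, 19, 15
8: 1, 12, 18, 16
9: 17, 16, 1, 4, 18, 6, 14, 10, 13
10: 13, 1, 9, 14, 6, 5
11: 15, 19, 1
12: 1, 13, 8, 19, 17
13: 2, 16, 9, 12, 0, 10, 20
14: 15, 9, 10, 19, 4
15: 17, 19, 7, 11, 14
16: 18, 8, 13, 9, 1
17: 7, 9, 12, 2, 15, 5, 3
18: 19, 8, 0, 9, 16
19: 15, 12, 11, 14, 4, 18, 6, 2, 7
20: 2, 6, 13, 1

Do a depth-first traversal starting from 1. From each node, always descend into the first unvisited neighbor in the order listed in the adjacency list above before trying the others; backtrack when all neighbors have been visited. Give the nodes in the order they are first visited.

Visit 1
1 → 9
9 → 17
17 → 7
7 → 3
3 → 4
4 → 19
19 → 15
15 → 11
15 → 14
14 → 10
10 → 13
13 → 2
2 → 20
20 → 6
6 → 0
0 → 18
18 → 8
8 → 12
8 → 16
10 → 5

1 -> 9 -> 17 -> 7 -> 3 -> 4 -> 19 -> 15 -> 11 -> 14 -> 10 -> 13 -> 2 -> 20 -> 6 -> 0 -> 18 -> 8 -> 12 -> 16 -> 5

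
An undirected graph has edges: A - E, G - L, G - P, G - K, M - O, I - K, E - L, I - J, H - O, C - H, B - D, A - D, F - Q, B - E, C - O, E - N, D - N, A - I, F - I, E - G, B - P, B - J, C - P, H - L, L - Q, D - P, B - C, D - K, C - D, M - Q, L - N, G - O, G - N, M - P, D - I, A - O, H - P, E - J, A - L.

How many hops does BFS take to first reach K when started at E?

Level 0: E
Level 1: A, B, G, J, L, N
Level 2: C, D, H, I, K, O, P, Q
Level 3: F, M
K first appears at level 2.

2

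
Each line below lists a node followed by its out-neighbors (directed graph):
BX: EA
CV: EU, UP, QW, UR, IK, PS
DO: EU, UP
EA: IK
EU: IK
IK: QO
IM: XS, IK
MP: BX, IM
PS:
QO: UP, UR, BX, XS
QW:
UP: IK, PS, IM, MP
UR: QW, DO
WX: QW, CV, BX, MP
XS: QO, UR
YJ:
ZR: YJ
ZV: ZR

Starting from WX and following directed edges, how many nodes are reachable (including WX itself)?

15

BFS from WX visits: WX, QW, CV, BX, MP, EU, UP, UR, IK, PS, EA, IM, DO, QO, XS
Reachable nodes: 15 of 18 total.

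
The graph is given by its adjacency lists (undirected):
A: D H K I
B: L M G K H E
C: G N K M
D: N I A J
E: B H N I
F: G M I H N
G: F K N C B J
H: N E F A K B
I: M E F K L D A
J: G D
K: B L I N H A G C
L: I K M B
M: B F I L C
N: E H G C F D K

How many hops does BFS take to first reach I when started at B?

Level 0: B
Level 1: E, G, H, K, L, M
Level 2: A, C, F, I, J, N
Level 3: D
I first appears at level 2.

2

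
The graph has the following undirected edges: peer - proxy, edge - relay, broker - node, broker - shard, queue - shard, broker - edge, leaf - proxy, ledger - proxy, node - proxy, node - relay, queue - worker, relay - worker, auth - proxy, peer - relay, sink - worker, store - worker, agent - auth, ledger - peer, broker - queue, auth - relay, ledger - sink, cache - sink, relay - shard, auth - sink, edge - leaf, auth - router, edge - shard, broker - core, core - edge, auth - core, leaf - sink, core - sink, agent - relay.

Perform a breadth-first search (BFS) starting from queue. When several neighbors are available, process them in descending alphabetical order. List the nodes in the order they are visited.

Visit queue; enqueue worker, shard, broker → queue [worker, shard, broker]
Visit worker; enqueue store, sink, relay → queue [shard, broker, store, sink, relay]
Visit shard; enqueue edge → queue [broker, store, sink, relay, edge]
Visit broker; enqueue node, core → queue [store, sink, relay, edge, node, core]
Visit store → queue [sink, relay, edge, node, core]
Visit sink; enqueue ledger, leaf, cache, auth → queue [relay, edge, node, core, ledger, leaf, cache, auth]
Visit relay; enqueue peer, agent → queue [edge, node, core, ledger, leaf, cache, auth, peer, agent]
Visit edge → queue [node, core, ledger, leaf, cache, auth, peer, agent]
Visit node; enqueue proxy → queue [core, ledger, leaf, cache, auth, peer, agent, proxy]
Visit core → queue [ledger, leaf, cache, auth, peer, agent, proxy]
Visit ledger → queue [leaf, cache, auth, peer, agent, proxy]
Visit leaf → queue [cache, auth, peer, agent, proxy]
Visit cache → queue [auth, peer, agent, proxy]
Visit auth; enqueue router → queue [peer, agent, proxy, router]
Visit peer → queue [agent, proxy, router]
Visit agent → queue [proxy, router]
Visit proxy → queue [router]
Visit router → queue []

queue, worker, shard, broker, store, sink, relay, edge, node, core, ledger, leaf, cache, auth, peer, agent, proxy, router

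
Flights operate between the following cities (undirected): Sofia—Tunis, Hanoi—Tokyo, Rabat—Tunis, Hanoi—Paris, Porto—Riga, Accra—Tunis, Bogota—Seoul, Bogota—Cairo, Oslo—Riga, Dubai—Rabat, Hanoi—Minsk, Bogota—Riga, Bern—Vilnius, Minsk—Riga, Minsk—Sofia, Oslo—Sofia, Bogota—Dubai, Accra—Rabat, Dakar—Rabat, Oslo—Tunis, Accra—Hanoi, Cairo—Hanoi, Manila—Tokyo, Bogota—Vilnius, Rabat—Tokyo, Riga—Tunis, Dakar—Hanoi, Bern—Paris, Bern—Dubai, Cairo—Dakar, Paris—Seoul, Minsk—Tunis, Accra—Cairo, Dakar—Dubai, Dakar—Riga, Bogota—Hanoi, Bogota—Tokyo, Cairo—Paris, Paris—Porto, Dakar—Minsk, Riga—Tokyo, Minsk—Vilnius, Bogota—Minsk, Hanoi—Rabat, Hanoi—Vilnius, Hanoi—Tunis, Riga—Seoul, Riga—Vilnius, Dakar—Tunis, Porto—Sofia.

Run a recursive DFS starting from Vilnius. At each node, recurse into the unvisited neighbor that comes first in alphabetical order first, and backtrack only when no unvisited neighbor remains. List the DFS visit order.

Visit Vilnius
Vilnius → Bern
Bern → Dubai
Dubai → Bogota
Bogota → Cairo
Cairo → Accra
Accra → Hanoi
Hanoi → Dakar
Dakar → Minsk
Minsk → Riga
Riga → Oslo
Oslo → Sofia
Sofia → Porto
Porto → Paris
Paris → Seoul
Sofia → Tunis
Tunis → Rabat
Rabat → Tokyo
Tokyo → Manila

Vilnius Bern Dubai Bogota Cairo Accra Hanoi Dakar Minsk Riga Oslo Sofia Porto Paris Seoul Tunis Rabat Tokyo Manila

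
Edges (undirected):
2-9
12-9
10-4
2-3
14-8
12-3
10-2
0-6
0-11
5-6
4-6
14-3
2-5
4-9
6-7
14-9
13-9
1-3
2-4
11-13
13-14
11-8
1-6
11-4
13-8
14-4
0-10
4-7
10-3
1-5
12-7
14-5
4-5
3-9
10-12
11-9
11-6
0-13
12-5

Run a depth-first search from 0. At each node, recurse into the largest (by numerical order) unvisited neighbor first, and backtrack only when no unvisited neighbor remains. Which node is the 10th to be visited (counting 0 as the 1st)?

6

Visit 0
0 → 13
13 → 14
14 → 9
9 → 12
12 → 10
10 → 4
4 → 11
11 → 8
11 → 6
6 → 7
6 → 5
5 → 2
2 → 3
3 → 1

Visit order: 0, 13, 14, 9, 12, 10, 4, 11, 8, 6, 7, 5, 2, 3, 1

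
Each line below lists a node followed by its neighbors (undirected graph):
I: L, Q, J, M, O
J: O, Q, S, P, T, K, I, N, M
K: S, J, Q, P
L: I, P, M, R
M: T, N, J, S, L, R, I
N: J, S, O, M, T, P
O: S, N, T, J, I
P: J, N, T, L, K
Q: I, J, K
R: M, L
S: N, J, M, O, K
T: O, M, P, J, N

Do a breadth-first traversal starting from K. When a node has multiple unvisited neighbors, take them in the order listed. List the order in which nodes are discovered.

Visit K; enqueue S, J, Q, P → queue [S, J, Q, P]
Visit S; enqueue N, M, O → queue [J, Q, P, N, M, O]
Visit J; enqueue T, I → queue [Q, P, N, M, O, T, I]
Visit Q → queue [P, N, M, O, T, I]
Visit P; enqueue L → queue [N, M, O, T, I, L]
Visit N → queue [M, O, T, I, L]
Visit M; enqueue R → queue [O, T, I, L, R]
Visit O → queue [T, I, L, R]
Visit T → queue [I, L, R]
Visit I → queue [L, R]
Visit L → queue [R]
Visit R → queue []

K S J Q P N M O T I L R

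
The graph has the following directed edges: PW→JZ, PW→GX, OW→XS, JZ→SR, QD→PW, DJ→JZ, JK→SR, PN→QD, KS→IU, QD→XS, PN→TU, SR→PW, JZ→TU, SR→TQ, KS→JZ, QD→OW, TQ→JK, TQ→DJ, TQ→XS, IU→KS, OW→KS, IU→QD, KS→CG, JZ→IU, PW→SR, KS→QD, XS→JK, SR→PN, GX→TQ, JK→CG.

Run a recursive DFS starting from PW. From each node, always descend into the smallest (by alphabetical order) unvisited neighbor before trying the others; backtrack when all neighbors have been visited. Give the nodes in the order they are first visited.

Visit PW
PW → GX
GX → TQ
TQ → DJ
DJ → JZ
JZ → IU
IU → KS
KS → CG
KS → QD
QD → OW
OW → XS
XS → JK
JK → SR
SR → PN
PN → TU

PW → GX → TQ → DJ → JZ → IU → KS → CG → QD → OW → XS → JK → SR → PN → TU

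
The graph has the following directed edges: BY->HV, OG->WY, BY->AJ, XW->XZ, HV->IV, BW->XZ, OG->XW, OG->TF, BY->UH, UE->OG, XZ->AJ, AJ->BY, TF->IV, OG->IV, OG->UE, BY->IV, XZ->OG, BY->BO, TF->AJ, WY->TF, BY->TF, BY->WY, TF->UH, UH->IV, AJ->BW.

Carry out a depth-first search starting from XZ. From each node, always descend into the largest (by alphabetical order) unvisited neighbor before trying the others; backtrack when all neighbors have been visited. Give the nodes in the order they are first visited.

XZ → OG → XW → WY → TF → UH → IV → AJ → BY → HV → BO → BW → UE

Visit XZ
XZ → OG
OG → XW
OG → WY
WY → TF
TF → UH
UH → IV
TF → AJ
AJ → BY
BY → HV
BY → BO
AJ → BW
OG → UE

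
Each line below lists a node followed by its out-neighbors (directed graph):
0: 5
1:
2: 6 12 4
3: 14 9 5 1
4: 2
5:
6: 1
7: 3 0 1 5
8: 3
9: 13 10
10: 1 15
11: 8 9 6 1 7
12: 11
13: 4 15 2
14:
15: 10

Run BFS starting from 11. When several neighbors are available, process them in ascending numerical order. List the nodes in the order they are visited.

11 -> 1 -> 6 -> 7 -> 8 -> 9 -> 0 -> 3 -> 5 -> 10 -> 13 -> 14 -> 15 -> 2 -> 4 -> 12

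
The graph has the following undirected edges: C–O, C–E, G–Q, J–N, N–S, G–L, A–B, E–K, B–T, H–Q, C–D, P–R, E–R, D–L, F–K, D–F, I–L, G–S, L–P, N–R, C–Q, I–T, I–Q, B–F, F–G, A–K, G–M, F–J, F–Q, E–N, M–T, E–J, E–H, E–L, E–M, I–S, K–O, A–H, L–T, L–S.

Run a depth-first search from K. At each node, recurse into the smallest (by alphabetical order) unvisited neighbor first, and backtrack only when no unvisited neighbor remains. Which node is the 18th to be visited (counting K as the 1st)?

T

Visit K
K → A
A → B
B → F
F → D
D → C
C → E
E → H
H → Q
Q → G
G → L
L → I
I → S
S → N
N → J
N → R
R → P
I → T
T → M
C → O

Visit order: K, A, B, F, D, C, E, H, Q, G, L, I, S, N, J, R, P, T, M, O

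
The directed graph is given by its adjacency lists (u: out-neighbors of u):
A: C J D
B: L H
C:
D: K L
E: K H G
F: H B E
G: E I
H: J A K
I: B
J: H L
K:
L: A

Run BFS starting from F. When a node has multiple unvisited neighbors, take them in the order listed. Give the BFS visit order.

Visit F; enqueue H, B, E → queue [H, B, E]
Visit H; enqueue J, A, K → queue [B, E, J, A, K]
Visit B; enqueue L → queue [E, J, A, K, L]
Visit E; enqueue G → queue [J, A, K, L, G]
Visit J → queue [A, K, L, G]
Visit A; enqueue C, D → queue [K, L, G, C, D]
Visit K → queue [L, G, C, D]
Visit L → queue [G, C, D]
Visit G; enqueue I → queue [C, D, I]
Visit C → queue [D, I]
Visit D → queue [I]
Visit I → queue []

F → H → B → E → J → A → K → L → G → C → D → I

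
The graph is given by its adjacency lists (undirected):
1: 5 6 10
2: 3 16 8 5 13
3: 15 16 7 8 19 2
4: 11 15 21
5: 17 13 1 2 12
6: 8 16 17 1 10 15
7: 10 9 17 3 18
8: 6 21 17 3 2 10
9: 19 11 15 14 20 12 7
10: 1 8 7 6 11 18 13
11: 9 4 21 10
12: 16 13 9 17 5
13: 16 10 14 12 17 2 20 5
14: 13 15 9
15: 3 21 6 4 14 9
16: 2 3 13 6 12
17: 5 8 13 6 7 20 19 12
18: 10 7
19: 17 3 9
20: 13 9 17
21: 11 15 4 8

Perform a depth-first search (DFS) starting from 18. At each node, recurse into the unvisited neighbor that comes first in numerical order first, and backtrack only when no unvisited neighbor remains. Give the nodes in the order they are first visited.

18 -> 7 -> 3 -> 2 -> 5 -> 1 -> 6 -> 8 -> 10 -> 11 -> 4 -> 15 -> 9 -> 12 -> 13 -> 14 -> 16 -> 17 -> 19 -> 20 -> 21

Visit 18
18 → 7
7 → 3
3 → 2
2 → 5
5 → 1
1 → 6
6 → 8
8 → 10
10 → 11
11 → 4
4 → 15
15 → 9
9 → 12
12 → 13
13 → 14
13 → 16
13 → 17
17 → 19
17 → 20
15 → 21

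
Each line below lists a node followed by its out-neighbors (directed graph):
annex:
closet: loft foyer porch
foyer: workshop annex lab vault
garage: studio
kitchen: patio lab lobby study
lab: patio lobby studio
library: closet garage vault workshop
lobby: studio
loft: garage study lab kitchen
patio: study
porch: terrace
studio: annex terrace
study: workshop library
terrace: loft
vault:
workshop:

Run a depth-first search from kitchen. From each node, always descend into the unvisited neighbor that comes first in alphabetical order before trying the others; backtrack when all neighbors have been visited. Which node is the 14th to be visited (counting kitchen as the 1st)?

Visit kitchen
kitchen → lab
lab → lobby
lobby → studio
studio → annex
studio → terrace
terrace → loft
loft → garage
loft → study
study → library
library → closet
closet → foyer
foyer → vault
foyer → workshop
closet → porch
lab → patio

Visit order: kitchen, lab, lobby, studio, annex, terrace, loft, garage, study, library, closet, foyer, vault, workshop, porch, patio

workshop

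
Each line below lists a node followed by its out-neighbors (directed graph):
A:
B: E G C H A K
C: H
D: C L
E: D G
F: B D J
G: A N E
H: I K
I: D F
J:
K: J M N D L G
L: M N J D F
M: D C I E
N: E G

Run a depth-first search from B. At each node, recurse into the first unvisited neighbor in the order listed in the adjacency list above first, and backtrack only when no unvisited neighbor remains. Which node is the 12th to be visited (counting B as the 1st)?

Visit B
B → E
E → D
D → C
C → H
H → I
I → F
F → J
H → K
K → M
K → N
N → G
G → A
K → L

Visit order: B, E, D, C, H, I, F, J, K, M, N, G, A, L

G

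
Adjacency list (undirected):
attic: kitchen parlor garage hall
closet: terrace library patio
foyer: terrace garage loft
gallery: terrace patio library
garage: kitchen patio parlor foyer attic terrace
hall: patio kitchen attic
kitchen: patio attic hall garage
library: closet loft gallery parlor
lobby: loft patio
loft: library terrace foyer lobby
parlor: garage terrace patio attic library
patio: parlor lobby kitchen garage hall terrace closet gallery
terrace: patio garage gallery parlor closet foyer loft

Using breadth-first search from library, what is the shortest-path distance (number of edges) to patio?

2

Level 0: library
Level 1: closet, gallery, loft, parlor
Level 2: attic, foyer, garage, lobby, patio, terrace
Level 3: hall, kitchen
patio first appears at level 2.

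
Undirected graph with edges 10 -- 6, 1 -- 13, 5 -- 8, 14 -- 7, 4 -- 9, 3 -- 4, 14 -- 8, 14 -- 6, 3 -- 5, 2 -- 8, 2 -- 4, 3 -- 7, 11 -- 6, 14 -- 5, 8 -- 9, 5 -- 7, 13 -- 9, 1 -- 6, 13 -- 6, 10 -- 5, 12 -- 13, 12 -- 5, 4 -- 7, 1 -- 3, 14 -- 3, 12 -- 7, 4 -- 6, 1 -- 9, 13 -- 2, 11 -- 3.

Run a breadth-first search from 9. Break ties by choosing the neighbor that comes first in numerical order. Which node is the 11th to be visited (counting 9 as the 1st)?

Visit 9; enqueue 1, 4, 8, 13 → queue [1, 4, 8, 13]
Visit 1; enqueue 3, 6 → queue [4, 8, 13, 3, 6]
Visit 4; enqueue 2, 7 → queue [8, 13, 3, 6, 2, 7]
Visit 8; enqueue 5, 14 → queue [13, 3, 6, 2, 7, 5, 14]
Visit 13; enqueue 12 → queue [3, 6, 2, 7, 5, 14, 12]
Visit 3; enqueue 11 → queue [6, 2, 7, 5, 14, 12, 11]
Visit 6; enqueue 10 → queue [2, 7, 5, 14, 12, 11, 10]
Visit 2 → queue [7, 5, 14, 12, 11, 10]
Visit 7 → queue [5, 14, 12, 11, 10]
Visit 5 → queue [14, 12, 11, 10]
Visit 14 → queue [12, 11, 10]
Visit 12 → queue [11, 10]
Visit 11 → queue [10]
Visit 10 → queue []

Visit order: 9, 1, 4, 8, 13, 3, 6, 2, 7, 5, 14, 12, 11, 10

14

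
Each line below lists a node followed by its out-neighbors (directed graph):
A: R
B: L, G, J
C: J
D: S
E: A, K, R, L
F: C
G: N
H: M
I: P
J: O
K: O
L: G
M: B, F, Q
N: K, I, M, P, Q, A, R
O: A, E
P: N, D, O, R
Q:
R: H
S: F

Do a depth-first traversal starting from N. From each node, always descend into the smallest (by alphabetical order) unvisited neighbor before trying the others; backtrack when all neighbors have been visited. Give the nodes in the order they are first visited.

N, A, R, H, M, B, G, J, O, E, K, L, F, C, Q, I, P, D, S

Visit N
N → A
A → R
R → H
H → M
M → B
B → G
B → J
J → O
O → E
E → K
E → L
M → F
F → C
M → Q
N → I
I → P
P → D
D → S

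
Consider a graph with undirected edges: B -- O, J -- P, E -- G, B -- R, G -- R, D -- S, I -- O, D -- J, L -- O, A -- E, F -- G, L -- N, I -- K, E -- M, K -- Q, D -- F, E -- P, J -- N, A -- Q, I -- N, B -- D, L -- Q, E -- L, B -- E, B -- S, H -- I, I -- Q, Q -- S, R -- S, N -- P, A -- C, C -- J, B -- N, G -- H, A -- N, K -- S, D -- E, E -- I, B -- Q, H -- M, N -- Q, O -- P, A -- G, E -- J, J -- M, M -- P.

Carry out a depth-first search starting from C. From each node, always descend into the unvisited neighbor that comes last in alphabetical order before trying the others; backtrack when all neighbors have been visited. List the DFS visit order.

Visit C
C → J
J → P
P → O
O → L
L → Q
Q → S
S → R
R → G
G → H
H → M
M → E
E → I
I → N
N → B
B → D
D → F
N → A
I → K

C J P O L Q S R G H M E I N B D F A K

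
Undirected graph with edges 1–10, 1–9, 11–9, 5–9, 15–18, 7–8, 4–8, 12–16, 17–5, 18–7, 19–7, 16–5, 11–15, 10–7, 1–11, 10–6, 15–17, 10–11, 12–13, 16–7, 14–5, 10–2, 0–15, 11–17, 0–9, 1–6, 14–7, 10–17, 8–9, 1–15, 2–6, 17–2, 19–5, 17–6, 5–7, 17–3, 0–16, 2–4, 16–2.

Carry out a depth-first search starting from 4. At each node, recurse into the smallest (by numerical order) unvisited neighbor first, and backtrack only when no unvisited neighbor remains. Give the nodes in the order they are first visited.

4, 2, 6, 1, 9, 0, 15, 11, 10, 7, 5, 14, 16, 12, 13, 17, 3, 19, 8, 18

Visit 4
4 → 2
2 → 6
6 → 1
1 → 9
9 → 0
0 → 15
15 → 11
11 → 10
10 → 7
7 → 5
5 → 14
5 → 16
16 → 12
12 → 13
5 → 17
17 → 3
5 → 19
7 → 8
7 → 18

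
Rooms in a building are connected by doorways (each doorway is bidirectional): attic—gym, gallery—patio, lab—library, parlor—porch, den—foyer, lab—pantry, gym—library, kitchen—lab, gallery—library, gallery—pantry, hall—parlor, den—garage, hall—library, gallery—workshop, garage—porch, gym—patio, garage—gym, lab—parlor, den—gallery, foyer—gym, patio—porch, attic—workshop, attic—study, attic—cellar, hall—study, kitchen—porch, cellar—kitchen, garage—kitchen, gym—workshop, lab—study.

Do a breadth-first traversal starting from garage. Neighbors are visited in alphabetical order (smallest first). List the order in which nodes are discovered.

Visit garage; enqueue den, gym, kitchen, porch → queue [den, gym, kitchen, porch]
Visit den; enqueue foyer, gallery → queue [gym, kitchen, porch, foyer, gallery]
Visit gym; enqueue attic, library, patio, workshop → queue [kitchen, porch, foyer, gallery, attic, library, patio, workshop]
Visit kitchen; enqueue cellar, lab → queue [porch, foyer, gallery, attic, library, patio, workshop, cellar, lab]
Visit porch; enqueue parlor → queue [foyer, gallery, attic, library, patio, workshop, cellar, lab, parlor]
Visit foyer → queue [gallery, attic, library, patio, workshop, cellar, lab, parlor]
Visit gallery; enqueue pantry → queue [attic, library, patio, workshop, cellar, lab, parlor, pantry]
Visit attic; enqueue study → queue [library, patio, workshop, cellar, lab, parlor, pantry, study]
Visit library; enqueue hall → queue [patio, workshop, cellar, lab, parlor, pantry, study, hall]
Visit patio → queue [workshop, cellar, lab, parlor, pantry, study, hall]
Visit workshop → queue [cellar, lab, parlor, pantry, study, hall]
Visit cellar → queue [lab, parlor, pantry, study, hall]
Visit lab → queue [parlor, pantry, study, hall]
Visit parlor → queue [pantry, study, hall]
Visit pantry → queue [study, hall]
Visit study → queue [hall]
Visit hall → queue []

garage, den, gym, kitchen, porch, foyer, gallery, attic, library, patio, workshop, cellar, lab, parlor, pantry, study, hall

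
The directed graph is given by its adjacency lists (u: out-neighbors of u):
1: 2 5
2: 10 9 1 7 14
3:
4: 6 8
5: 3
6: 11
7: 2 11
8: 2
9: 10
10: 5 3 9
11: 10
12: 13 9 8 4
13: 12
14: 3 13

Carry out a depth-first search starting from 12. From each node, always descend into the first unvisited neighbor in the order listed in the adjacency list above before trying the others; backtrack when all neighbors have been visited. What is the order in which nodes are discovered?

12 13 9 10 5 3 8 2 1 7 11 14 4 6

Visit 12
12 → 13
12 → 9
9 → 10
10 → 5
5 → 3
12 → 8
8 → 2
2 → 1
2 → 7
7 → 11
2 → 14
12 → 4
4 → 6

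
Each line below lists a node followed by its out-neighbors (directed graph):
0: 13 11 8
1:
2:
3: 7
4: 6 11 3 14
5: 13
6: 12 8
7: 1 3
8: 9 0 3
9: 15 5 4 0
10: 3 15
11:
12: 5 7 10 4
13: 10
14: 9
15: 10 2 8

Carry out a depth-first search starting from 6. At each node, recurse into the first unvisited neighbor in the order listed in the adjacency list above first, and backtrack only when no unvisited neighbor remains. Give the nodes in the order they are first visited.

Visit 6
6 → 12
12 → 5
5 → 13
13 → 10
10 → 3
3 → 7
7 → 1
10 → 15
15 → 2
15 → 8
8 → 9
9 → 4
4 → 11
4 → 14
9 → 0

6 → 12 → 5 → 13 → 10 → 3 → 7 → 1 → 15 → 2 → 8 → 9 → 4 → 11 → 14 → 0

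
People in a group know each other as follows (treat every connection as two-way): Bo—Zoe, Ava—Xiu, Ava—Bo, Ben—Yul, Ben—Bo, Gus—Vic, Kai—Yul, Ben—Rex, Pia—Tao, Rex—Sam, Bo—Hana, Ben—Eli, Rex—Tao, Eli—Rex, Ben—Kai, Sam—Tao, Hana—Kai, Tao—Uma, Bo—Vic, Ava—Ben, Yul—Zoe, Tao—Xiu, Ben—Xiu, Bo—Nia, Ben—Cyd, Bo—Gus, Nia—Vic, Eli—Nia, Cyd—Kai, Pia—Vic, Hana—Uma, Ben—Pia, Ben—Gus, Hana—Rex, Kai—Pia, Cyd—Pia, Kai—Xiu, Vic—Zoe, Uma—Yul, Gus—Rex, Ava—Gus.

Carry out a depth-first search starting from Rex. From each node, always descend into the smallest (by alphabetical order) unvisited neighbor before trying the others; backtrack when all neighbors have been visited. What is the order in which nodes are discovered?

Rex -> Ben -> Ava -> Bo -> Gus -> Vic -> Nia -> Eli -> Pia -> Cyd -> Kai -> Hana -> Uma -> Tao -> Sam -> Xiu -> Yul -> Zoe

Visit Rex
Rex → Ben
Ben → Ava
Ava → Bo
Bo → Gus
Gus → Vic
Vic → Nia
Nia → Eli
Vic → Pia
Pia → Cyd
Cyd → Kai
Kai → Hana
Hana → Uma
Uma → Tao
Tao → Sam
Tao → Xiu
Uma → Yul
Yul → Zoe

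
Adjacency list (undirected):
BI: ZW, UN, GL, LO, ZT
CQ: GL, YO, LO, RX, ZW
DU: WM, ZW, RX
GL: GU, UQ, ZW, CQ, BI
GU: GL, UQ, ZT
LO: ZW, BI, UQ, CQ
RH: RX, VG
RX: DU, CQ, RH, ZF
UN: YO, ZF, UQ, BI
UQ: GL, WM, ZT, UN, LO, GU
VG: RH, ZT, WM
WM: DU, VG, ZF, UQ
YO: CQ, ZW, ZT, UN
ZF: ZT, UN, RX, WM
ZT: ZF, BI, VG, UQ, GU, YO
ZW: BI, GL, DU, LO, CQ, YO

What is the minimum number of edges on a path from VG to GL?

3

Level 0: VG
Level 1: RH, WM, ZT
Level 2: BI, DU, GU, RX, UQ, YO, ZF
Level 3: CQ, GL, LO, UN, ZW
GL first appears at level 3.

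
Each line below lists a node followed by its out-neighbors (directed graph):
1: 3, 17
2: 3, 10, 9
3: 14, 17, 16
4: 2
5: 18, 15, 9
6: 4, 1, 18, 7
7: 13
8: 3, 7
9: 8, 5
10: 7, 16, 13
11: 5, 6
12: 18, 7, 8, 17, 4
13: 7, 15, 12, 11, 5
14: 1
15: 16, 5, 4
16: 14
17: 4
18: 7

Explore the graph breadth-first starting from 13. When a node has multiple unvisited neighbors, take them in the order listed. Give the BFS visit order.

13 7 15 12 11 5 16 4 18 8 17 6 9 14 2 3 1 10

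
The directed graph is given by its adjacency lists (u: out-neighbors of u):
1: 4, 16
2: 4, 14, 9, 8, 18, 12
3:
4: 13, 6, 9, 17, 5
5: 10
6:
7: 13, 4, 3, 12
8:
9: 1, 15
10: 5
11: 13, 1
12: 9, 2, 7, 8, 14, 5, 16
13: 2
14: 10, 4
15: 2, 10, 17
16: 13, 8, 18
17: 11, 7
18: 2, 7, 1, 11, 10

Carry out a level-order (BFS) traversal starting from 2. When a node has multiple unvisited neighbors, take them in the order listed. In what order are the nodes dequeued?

2, 4, 14, 9, 8, 18, 12, 13, 6, 17, 5, 10, 1, 15, 7, 11, 16, 3

Visit 2; enqueue 4, 14, 9, 8, 18, 12 → queue [4, 14, 9, 8, 18, 12]
Visit 4; enqueue 13, 6, 17, 5 → queue [14, 9, 8, 18, 12, 13, 6, 17, 5]
Visit 14; enqueue 10 → queue [9, 8, 18, 12, 13, 6, 17, 5, 10]
Visit 9; enqueue 1, 15 → queue [8, 18, 12, 13, 6, 17, 5, 10, 1, 15]
Visit 8 → queue [18, 12, 13, 6, 17, 5, 10, 1, 15]
Visit 18; enqueue 7, 11 → queue [12, 13, 6, 17, 5, 10, 1, 15, 7, 11]
Visit 12; enqueue 16 → queue [13, 6, 17, 5, 10, 1, 15, 7, 11, 16]
Visit 13 → queue [6, 17, 5, 10, 1, 15, 7, 11, 16]
Visit 6 → queue [17, 5, 10, 1, 15, 7, 11, 16]
Visit 17 → queue [5, 10, 1, 15, 7, 11, 16]
Visit 5 → queue [10, 1, 15, 7, 11, 16]
Visit 10 → queue [1, 15, 7, 11, 16]
Visit 1 → queue [15, 7, 11, 16]
Visit 15 → queue [7, 11, 16]
Visit 7; enqueue 3 → queue [11, 16, 3]
Visit 11 → queue [16, 3]
Visit 16 → queue [3]
Visit 3 → queue []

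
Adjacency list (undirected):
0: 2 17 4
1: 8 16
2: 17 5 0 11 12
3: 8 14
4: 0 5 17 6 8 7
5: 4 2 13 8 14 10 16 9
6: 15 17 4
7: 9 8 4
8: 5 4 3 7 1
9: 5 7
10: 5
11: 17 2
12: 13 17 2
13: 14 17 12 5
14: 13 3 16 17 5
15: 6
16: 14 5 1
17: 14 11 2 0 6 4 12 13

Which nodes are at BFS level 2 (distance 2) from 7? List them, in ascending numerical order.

Level 0: 7
Level 1: 4, 8, 9
Level 2: 0, 1, 3, 5, 6, 17
Level 3: 2, 10, 11, 12, 13, 14, 15, 16

0, 1, 3, 5, 6, 17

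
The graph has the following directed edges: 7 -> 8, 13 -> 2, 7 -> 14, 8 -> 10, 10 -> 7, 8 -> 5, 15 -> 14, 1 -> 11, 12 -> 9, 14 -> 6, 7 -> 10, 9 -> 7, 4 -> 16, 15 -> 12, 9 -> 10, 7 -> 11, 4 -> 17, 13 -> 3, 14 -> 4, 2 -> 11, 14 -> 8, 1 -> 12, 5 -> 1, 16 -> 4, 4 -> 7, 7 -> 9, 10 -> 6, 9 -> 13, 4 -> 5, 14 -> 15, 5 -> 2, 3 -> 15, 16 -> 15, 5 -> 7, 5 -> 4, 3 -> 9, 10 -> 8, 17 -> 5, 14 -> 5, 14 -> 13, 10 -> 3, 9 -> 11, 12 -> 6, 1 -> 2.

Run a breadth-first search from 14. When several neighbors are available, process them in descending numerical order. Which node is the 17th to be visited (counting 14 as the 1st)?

11

Visit 14; enqueue 15, 13, 8, 6, 5, 4 → queue [15, 13, 8, 6, 5, 4]
Visit 15; enqueue 12 → queue [13, 8, 6, 5, 4, 12]
Visit 13; enqueue 3, 2 → queue [8, 6, 5, 4, 12, 3, 2]
Visit 8; enqueue 10 → queue [6, 5, 4, 12, 3, 2, 10]
Visit 6 → queue [5, 4, 12, 3, 2, 10]
Visit 5; enqueue 7, 1 → queue [4, 12, 3, 2, 10, 7, 1]
Visit 4; enqueue 17, 16 → queue [12, 3, 2, 10, 7, 1, 17, 16]
Visit 12; enqueue 9 → queue [3, 2, 10, 7, 1, 17, 16, 9]
Visit 3 → queue [2, 10, 7, 1, 17, 16, 9]
Visit 2; enqueue 11 → queue [10, 7, 1, 17, 16, 9, 11]
Visit 10 → queue [7, 1, 17, 16, 9, 11]
Visit 7 → queue [1, 17, 16, 9, 11]
Visit 1 → queue [17, 16, 9, 11]
Visit 17 → queue [16, 9, 11]
Visit 16 → queue [9, 11]
Visit 9 → queue [11]
Visit 11 → queue []

Visit order: 14, 15, 13, 8, 6, 5, 4, 12, 3, 2, 10, 7, 1, 17, 16, 9, 11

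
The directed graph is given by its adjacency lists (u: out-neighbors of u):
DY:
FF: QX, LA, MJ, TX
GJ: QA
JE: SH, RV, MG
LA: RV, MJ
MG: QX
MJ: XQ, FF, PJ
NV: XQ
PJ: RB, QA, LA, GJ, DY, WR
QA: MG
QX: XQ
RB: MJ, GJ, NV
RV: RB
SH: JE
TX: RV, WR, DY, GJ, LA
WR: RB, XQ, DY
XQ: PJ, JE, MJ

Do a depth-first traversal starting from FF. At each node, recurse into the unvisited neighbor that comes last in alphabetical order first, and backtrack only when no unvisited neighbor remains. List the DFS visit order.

Visit FF
FF → TX
TX → WR
WR → XQ
XQ → PJ
PJ → RB
RB → NV
RB → MJ
RB → GJ
GJ → QA
QA → MG
MG → QX
PJ → LA
LA → RV
PJ → DY
XQ → JE
JE → SH

FF → TX → WR → XQ → PJ → RB → NV → MJ → GJ → QA → MG → QX → LA → RV → DY → JE → SH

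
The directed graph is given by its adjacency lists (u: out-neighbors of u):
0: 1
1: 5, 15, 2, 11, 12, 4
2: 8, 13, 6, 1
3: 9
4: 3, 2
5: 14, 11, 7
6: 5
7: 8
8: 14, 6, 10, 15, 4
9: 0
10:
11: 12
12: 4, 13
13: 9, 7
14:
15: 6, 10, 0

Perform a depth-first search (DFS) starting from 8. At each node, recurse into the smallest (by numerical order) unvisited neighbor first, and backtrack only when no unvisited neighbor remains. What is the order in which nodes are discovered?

8 4 2 1 5 7 11 12 13 9 0 14 15 6 10 3

Visit 8
8 → 4
4 → 2
2 → 1
1 → 5
5 → 7
5 → 11
11 → 12
12 → 13
13 → 9
9 → 0
5 → 14
1 → 15
15 → 6
15 → 10
4 → 3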